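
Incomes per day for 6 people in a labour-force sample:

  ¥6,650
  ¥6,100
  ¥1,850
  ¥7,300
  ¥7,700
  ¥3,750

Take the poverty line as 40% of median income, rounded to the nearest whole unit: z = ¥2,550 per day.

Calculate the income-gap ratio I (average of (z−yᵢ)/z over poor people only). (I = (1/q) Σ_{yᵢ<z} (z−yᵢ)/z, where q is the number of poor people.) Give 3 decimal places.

0.275

Below the line: ¥1,850 (q = 1 of N = 6).
Shortfall ratios (z−y)/z: 0.2745; sum = 0.274510.
I averages over the q = 1 poor units only: 0.274510 / 1 = 0.275.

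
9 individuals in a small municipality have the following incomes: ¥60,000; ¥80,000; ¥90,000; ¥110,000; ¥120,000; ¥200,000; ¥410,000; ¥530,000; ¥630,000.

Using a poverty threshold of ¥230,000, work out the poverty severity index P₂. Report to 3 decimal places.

0.207

Incomes under z: ¥60,000, ¥80,000, ¥90,000, ¥110,000, ¥120,000, ¥200,000 (q = 6 of N = 9).
Shortfall ratios: (230000−60000)/230000 = 0.7391; (230000−80000)/230000 = 0.6522; (230000−90000)/230000 = 0.6087; (230000−110000)/230000 = 0.5217; (230000−120000)/230000 = 0.4783; (230000−200000)/230000 = 0.1304.
Squared: 0.5463; 0.4253; 0.3705; 0.2722; 0.2287; 0.0170.
Sum = 1.860113; P₂ = 1.860113 / 9 = 0.207.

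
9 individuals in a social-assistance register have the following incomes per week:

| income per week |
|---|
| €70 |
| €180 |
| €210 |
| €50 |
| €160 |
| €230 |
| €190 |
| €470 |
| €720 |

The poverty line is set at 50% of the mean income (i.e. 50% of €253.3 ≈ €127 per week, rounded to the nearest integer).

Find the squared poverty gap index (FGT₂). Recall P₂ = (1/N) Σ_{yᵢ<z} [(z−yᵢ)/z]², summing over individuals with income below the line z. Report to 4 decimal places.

0.0632

Below z: €50, €70 (q = 2 of N = 9).
Shortfall ratios: (127−50)/127 = 0.6063; (127−70)/127 = 0.4488.
Squared: 0.3676; 0.2014.
Sum = 0.569037; P₂ = 0.569037 / 9 = 0.0632.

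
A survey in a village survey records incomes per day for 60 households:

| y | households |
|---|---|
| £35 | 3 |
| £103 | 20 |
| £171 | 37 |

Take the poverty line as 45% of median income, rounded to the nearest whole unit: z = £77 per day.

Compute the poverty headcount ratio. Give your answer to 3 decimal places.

3 of the 60 households have income below £77.
H = 3/60 = 0.050.

0.050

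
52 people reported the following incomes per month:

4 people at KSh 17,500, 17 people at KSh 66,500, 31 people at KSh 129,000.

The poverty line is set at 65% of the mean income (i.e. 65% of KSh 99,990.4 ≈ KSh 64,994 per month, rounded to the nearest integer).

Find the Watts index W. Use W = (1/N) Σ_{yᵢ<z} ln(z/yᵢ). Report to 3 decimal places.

0.101

Below z: 4×KSh 17,500 (q = 4 of N = 52).
ln(z/y) terms: ln(64994/17500) = 1.3121 (×4).
W = 5.248376 / 52 = 0.101.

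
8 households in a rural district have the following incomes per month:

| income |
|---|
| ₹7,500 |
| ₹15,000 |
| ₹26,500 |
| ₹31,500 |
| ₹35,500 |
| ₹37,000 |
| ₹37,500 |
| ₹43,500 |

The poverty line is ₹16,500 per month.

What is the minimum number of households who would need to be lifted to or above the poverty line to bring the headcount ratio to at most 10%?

2

2 of the 8 households are poor, so H = 2/8 = 0.250.
A headcount ratio of at most 10% allows at most ⌊0.10 × 8⌋ = 0 poor households.
So at least 2 − 0 = 2 must be lifted.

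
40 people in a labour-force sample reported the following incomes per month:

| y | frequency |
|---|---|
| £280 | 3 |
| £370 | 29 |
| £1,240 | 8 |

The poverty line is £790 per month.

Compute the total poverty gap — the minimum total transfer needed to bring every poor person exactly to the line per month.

£13,710

Incomes under z: 3×£280, 29×£370 (q = 32 of N = 40).
Individual gaps: 3×(790−280) = 1530; 29×(790−370) = 12180.
Aggregate gap = £13,710.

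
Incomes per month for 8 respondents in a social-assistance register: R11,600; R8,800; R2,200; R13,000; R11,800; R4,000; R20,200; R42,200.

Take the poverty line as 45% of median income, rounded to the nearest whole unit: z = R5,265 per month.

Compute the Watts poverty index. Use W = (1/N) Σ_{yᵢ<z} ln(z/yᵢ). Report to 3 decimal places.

0.143

Incomes under z: R2,200, R4,000 (q = 2 of N = 8).
Log shortfalls: ln(5265/2200) = 0.8726; ln(5265/4000) = 0.2748.
W = 1.147411 / 8 = 0.143.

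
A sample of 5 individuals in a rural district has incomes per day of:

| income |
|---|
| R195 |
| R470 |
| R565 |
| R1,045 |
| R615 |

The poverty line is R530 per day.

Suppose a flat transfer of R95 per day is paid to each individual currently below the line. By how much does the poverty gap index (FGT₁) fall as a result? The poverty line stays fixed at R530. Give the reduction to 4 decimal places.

0.0585

Before: below the line — R195, R470; poverty gap index (FGT₁) = 0.149057.
After the R95 transfer: below the line — R290; poverty gap index (FGT₁) = 0.090566.
Reduction = 0.149057 − 0.090566 = 0.0585.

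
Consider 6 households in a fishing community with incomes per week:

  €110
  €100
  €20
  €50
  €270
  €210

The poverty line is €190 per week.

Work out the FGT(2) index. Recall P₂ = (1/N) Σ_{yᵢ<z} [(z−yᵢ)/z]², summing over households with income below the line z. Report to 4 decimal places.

Incomes under z: €20, €50, €100, €110 (q = 4 of N = 6).
Normalized shortfalls: (190−20)/190 = 0.8947; (190−50)/190 = 0.7368; (190−100)/190 = 0.4737; (190−110)/190 = 0.4211.
Squared: 0.8006; 0.5429; 0.2244; 0.1773.
Sum = 1.745152; P₂ = 1.745152 / 6 = 0.2909.

0.2909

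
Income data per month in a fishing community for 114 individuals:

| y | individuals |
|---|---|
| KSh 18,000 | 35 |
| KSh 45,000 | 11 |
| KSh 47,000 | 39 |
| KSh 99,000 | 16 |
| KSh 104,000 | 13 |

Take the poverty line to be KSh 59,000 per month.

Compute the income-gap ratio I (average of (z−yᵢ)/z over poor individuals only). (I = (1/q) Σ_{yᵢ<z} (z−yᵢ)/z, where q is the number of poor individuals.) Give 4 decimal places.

Below the line: 35×KSh 18,000, 11×KSh 45,000, 39×KSh 47,000 (q = 85 of N = 114).
Shortfall ratios (z−y)/z: 0.6949 (×35), 0.2373 (×11), 0.2034 (×39); sum = 34.864407.
I averages over the q = 85 poor units only: 34.864407 / 85 = 0.4102.

0.4102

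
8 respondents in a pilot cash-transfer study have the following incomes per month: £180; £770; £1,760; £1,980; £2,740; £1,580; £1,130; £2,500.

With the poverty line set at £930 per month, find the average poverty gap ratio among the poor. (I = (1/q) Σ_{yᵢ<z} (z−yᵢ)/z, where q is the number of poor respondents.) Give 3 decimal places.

0.489

Incomes under z: £180, £770 (q = 2 of N = 8).
Shortfall ratios (z−y)/z: 0.8065, 0.1720; sum = 0.978495.
I averages over the q = 2 poor units only: 0.978495 / 2 = 0.489.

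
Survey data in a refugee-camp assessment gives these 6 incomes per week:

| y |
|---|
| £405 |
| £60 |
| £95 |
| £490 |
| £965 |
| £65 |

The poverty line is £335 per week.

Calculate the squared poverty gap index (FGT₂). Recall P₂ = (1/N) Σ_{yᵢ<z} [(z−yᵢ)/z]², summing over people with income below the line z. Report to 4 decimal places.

0.3061

Poor units: £60, £65, £95 (q = 3 of N = 6).
Gap ratios (z−y)/z: (335−60)/335 = 0.8209; (335−65)/335 = 0.8060; (335−95)/335 = 0.7164.
Squared: 0.6739; 0.6496; 0.5133.
Sum = 1.836712; P₂ = 1.836712 / 6 = 0.3061.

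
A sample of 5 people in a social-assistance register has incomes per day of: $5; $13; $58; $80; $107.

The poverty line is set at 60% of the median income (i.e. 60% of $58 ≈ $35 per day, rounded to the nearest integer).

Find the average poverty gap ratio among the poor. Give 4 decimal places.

0.7429

Incomes under z: $5, $13 (q = 2 of N = 5).
Relative gaps: 0.8571, 0.6286; sum = 1.485714.
The income-gap ratio divides by q (the poor only): 1.485714 / 2 = 0.7429.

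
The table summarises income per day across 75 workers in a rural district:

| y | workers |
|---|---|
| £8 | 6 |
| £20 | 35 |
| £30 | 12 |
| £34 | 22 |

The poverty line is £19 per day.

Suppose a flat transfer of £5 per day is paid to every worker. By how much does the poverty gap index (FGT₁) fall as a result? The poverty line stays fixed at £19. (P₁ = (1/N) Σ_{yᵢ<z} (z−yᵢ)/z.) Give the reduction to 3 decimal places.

Before: below the line — 6×£8; poverty gap index (FGT₁) = 0.04632.
After the £5 transfer: below the line — 6×£13; poverty gap index (FGT₁) = 0.02526.
Reduction = 0.04632 − 0.02526 = 0.021.

0.021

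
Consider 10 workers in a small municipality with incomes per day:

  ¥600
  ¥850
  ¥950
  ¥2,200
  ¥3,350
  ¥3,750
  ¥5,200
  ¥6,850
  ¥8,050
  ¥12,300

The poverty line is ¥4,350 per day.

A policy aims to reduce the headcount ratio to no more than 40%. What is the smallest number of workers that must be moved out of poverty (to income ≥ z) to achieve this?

6 of the 10 workers are poor, so H = 6/10 = 0.600.
A headcount ratio of at most 40% allows at most ⌊0.40 × 10⌋ = 4 poor workers.
So at least 6 − 4 = 2 must be lifted.

2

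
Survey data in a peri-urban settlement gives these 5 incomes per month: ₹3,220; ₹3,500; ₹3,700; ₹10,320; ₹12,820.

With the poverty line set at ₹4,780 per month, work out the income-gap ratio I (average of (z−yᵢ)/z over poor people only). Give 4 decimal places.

0.2734

Poor units: ₹3,220, ₹3,500, ₹3,700 (q = 3 of N = 5).
Shortfall ratios (z−y)/z: 0.3264, 0.2678, 0.2259; sum = 0.820084.
I averages over the q = 3 poor units only: 0.820084 / 3 = 0.2734.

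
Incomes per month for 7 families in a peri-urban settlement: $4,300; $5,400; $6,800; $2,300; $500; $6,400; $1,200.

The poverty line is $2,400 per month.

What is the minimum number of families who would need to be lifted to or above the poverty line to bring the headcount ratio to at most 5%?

3

3 of the 7 families are poor, so H = 3/7 = 0.429.
A headcount ratio of at most 5% allows at most ⌊0.05 × 7⌋ = 0 poor families.
So at least 3 − 0 = 3 must be lifted.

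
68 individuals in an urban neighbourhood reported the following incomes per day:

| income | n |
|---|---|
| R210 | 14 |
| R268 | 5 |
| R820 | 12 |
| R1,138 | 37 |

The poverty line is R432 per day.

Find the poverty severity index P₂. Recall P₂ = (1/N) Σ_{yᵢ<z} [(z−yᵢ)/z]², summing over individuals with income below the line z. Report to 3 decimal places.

0.065

Incomes under z: 14×R210, 5×R268 (q = 19 of N = 68).
Shortfall ratios: (432−210)/432 = 0.5139 (×14); (432−268)/432 = 0.3796 (×5).
Squared: 0.2641 (×14); 0.1441 (×5).
Sum = 4.417738; P₂ = 4.417738 / 68 = 0.065.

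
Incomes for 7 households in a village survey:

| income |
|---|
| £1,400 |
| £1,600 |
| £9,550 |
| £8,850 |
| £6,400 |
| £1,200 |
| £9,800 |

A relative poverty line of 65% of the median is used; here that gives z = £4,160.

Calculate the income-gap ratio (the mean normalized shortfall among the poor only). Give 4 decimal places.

Below the line: £1,200, £1,400, £1,600 (q = 3 of N = 7).
Shortfall ratios (z−y)/z: 0.7115, 0.6635, 0.6154; sum = 1.990385.
The income-gap ratio divides by q (the poor only): 1.990385 / 3 = 0.6635.

0.6635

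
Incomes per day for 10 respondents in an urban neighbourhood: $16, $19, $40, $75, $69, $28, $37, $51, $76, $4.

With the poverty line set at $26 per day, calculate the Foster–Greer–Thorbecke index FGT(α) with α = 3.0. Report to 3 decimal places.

0.068

Incomes under z: $4, $16, $19 (q = 3 of N = 10).
Relative gaps: (26−4)/26 = 0.8462; (26−16)/26 = 0.3846; (26−19)/26 = 0.2692.
Raised to α = 3.0: 0.60583; 0.05690; 0.01952.
Sum = 0.682237; FGT(3.0) = 0.682237 / 10 = 0.068.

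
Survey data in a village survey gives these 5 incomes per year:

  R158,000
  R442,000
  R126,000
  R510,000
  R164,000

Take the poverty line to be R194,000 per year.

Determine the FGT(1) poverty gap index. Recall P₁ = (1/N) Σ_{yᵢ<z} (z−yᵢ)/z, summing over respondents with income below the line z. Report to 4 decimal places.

0.1381

Below z: R126,000, R158,000, R164,000 (q = 3 of N = 5).
Gap ratios (z−y)/z: (194000−126000)/194000 = 0.3505; (194000−158000)/194000 = 0.1856; (194000−164000)/194000 = 0.1546.
Sum of shortfalls = 0.690722; P₁ averages over all N: 0.690722 / 5 = 0.1381.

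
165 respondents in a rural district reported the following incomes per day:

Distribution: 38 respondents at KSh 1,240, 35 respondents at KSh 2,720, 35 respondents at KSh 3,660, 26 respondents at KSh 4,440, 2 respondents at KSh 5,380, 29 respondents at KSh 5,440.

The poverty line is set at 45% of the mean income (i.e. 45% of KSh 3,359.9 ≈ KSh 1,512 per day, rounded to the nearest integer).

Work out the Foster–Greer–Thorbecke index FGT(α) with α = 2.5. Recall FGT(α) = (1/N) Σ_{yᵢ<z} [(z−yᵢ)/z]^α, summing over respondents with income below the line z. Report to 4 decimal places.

0.0032

Below the line: 38×KSh 1,240 (q = 38 of N = 165).
Gap ratios (z−y)/z: (1512−1240)/1512 = 0.1799 (×38).
Raised to α = 2.5: 0.01373 (×38).
Sum = 0.521587; FGT(2.5) = 0.521587 / 165 = 0.0032.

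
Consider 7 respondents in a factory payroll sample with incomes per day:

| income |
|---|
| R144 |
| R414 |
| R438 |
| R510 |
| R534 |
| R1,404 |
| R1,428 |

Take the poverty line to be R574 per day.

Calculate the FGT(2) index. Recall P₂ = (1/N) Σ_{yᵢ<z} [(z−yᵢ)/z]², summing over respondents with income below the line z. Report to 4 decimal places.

Poor units: R144, R414, R438, R510, R534 (q = 5 of N = 7).
Gap ratios (z−y)/z: (574−144)/574 = 0.7491; (574−414)/574 = 0.2787; (574−438)/574 = 0.2369; (574−510)/574 = 0.1115; (574−534)/574 = 0.0697.
Squared: 0.5612; 0.0777; 0.0561; 0.0124; 0.0049.
Sum = 0.712319; P₂ = 0.712319 / 7 = 0.1018.

0.1018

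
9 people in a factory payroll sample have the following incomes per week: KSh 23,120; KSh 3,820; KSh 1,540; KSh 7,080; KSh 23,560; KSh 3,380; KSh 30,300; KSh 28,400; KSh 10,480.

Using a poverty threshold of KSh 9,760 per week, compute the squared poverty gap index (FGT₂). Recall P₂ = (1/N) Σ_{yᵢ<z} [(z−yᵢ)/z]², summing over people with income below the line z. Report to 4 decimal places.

Below z: KSh 1,540, KSh 3,380, KSh 3,820, KSh 7,080 (q = 4 of N = 9).
Normalized shortfalls: (9760−1540)/9760 = 0.8422; (9760−3380)/9760 = 0.6537; (9760−3820)/9760 = 0.6086; (9760−7080)/9760 = 0.2746.
Squared: 0.7093; 0.4273; 0.3704; 0.0754.
Sum = 1.582433; P₂ = 1.582433 / 9 = 0.1758.

0.1758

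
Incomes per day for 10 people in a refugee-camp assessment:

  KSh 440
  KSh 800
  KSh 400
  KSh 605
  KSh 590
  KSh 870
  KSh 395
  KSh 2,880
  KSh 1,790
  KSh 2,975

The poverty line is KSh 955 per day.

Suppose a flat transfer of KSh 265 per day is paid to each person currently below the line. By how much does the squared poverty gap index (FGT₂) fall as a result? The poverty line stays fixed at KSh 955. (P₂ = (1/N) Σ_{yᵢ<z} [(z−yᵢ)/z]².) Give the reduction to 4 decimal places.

0.1012

Before: below the line — KSh 395, KSh 400, KSh 440, KSh 590, KSh 605, KSh 800, KSh 870; squared poverty gap index (FGT₂) = 0.128705.
After the KSh 265 transfer: below the line — KSh 660, KSh 665, KSh 705, KSh 855, KSh 870; squared poverty gap index (FGT₂) = 0.027505.
Reduction = 0.128705 − 0.027505 = 0.1012.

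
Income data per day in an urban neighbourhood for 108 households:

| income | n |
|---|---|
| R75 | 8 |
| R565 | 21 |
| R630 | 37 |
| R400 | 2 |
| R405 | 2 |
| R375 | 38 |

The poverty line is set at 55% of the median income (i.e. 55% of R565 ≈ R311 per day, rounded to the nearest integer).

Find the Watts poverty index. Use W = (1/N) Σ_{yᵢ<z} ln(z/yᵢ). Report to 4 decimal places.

0.1054

Below the line: 8×R75 (q = 8 of N = 108).
Log gaps: ln(311/75) = 1.4223 (×8).
W = 11.378438 / 108 = 0.1054.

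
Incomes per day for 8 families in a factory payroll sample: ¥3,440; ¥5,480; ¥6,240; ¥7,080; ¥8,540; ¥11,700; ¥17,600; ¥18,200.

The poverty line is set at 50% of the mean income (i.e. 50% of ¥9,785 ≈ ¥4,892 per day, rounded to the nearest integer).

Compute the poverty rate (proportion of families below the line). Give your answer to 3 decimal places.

1 of the 8 families have income below ¥4,892.
H = 1/8 = 0.125.

0.125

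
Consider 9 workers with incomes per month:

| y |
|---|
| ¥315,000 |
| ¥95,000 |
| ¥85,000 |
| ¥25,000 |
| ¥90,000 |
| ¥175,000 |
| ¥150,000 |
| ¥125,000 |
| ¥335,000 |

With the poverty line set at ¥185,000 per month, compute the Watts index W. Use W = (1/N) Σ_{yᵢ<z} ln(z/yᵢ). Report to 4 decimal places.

Below z: ¥25,000, ¥85,000, ¥90,000, ¥95,000, ¥125,000, ¥150,000, ¥175,000 (q = 7 of N = 9).
ln(z/y) terms: ln(185000/25000) = 2.0015; ln(185000/85000) = 0.7777; ln(185000/90000) = 0.7205; ln(185000/95000) = 0.6665; ln(185000/125000) = 0.3920; ln(185000/150000) = 0.2097; ln(185000/175000) = 0.0556.
W = 4.823542 / 9 = 0.5359.

0.5359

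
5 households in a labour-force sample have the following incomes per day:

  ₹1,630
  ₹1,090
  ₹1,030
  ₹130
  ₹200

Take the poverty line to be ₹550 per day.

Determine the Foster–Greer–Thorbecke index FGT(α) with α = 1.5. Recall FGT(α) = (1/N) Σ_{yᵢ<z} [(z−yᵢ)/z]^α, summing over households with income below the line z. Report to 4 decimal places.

Below the line: ₹130, ₹200 (q = 2 of N = 5).
Relative gaps: (550−130)/550 = 0.7636; (550−200)/550 = 0.6364.
Raised to α = 1.5: 0.66731; 0.50764.
Sum = 1.174956; FGT(1.5) = 1.174956 / 5 = 0.2350.

0.2350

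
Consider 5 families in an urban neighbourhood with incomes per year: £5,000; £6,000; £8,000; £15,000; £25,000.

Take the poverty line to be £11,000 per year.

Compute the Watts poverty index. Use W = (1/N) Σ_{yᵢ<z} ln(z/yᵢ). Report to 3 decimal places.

Incomes under z: £5,000, £6,000, £8,000 (q = 3 of N = 5).
Log shortfalls: ln(11000/5000) = 0.7885; ln(11000/6000) = 0.6061; ln(11000/8000) = 0.3185.
W = 1.713047 / 5 = 0.343.

0.343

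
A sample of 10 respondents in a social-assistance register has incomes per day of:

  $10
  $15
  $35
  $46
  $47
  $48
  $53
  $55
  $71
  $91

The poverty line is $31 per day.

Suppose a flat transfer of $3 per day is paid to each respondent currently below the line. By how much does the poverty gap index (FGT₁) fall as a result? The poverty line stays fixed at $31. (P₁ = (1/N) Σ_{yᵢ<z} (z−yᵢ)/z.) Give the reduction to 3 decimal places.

0.019

Before: below the line — $10, $15; poverty gap index (FGT₁) = 0.11935.
After the $3 transfer: below the line — $13, $18; poverty gap index (FGT₁) = 0.10000.
Reduction = 0.11935 − 0.10000 = 0.019.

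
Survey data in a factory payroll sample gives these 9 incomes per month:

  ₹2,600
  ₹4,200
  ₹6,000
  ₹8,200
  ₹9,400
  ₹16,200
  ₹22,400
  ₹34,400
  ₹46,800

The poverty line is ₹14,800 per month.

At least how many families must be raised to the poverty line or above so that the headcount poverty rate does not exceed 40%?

2

Currently q = 5 of N = 9 are below the line (H = 0.556).
A headcount ratio of at most 40% allows at most ⌊0.40 × 9⌋ = 3 poor families.
So at least 5 − 3 = 2 must be lifted.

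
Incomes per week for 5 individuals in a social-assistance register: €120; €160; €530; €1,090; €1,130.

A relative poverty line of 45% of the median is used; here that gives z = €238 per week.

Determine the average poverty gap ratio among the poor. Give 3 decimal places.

Below the line: €120, €160 (q = 2 of N = 5).
Shortfall ratios (z−y)/z: 0.4958, 0.3277; sum = 0.823529.
The income-gap ratio divides by q (the poor only): 0.823529 / 2 = 0.412.

0.412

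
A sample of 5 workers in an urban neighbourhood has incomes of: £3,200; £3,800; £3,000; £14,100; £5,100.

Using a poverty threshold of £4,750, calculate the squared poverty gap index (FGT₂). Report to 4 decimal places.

Below z: £3,000, £3,200, £3,800 (q = 3 of N = 5).
Relative gaps: (4750−3000)/4750 = 0.3684; (4750−3200)/4750 = 0.3263; (4750−3800)/4750 = 0.2000.
Squared: 0.1357; 0.1065; 0.0400.
Sum = 0.282216; P₂ = 0.282216 / 5 = 0.0564.

0.0564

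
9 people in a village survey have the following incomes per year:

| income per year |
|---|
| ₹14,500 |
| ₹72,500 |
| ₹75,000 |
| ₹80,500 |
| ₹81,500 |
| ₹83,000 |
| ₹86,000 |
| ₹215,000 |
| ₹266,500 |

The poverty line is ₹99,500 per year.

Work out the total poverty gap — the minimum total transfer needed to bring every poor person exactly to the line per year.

Below z: ₹14,500, ₹72,500, ₹75,000, ₹80,500, ₹81,500, ₹83,000, ₹86,000 (q = 7 of N = 9).
Individual gaps: 99500−14500 = 85000; 99500−72500 = 27000; 99500−75000 = 24500; 99500−80500 = 19000; 99500−81500 = 18000; 99500−83000 = 16500; 99500−86000 = 13500.
Aggregate gap = ₹203,500.

₹203,500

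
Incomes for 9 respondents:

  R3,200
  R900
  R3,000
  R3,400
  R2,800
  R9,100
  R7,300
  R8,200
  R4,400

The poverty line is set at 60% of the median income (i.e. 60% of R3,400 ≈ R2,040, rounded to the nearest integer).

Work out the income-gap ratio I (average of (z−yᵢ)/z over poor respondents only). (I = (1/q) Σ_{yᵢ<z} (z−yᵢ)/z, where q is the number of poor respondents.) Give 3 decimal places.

Incomes under z: R900 (q = 1 of N = 9).
Relative gaps: 0.5588; sum = 0.558824.
I averages over the q = 1 poor units only: 0.558824 / 1 = 0.559.

0.559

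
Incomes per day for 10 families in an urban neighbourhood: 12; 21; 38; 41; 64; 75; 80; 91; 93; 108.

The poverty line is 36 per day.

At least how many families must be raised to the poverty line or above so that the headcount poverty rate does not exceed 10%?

Currently q = 2 of N = 10 are below the line (H = 0.200).
A headcount ratio of at most 10% allows at most ⌊0.10 × 10⌋ = 1 poor families.
So at least 2 − 1 = 1 must be lifted.

1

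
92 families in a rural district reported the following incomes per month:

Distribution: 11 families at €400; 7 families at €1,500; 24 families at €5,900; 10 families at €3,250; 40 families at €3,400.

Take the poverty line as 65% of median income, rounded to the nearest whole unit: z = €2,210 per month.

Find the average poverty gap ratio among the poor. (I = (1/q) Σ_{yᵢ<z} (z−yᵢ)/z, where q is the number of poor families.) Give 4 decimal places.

0.6254

Below z: 11×€400, 7×€1,500 (q = 18 of N = 92).
Relative gaps: 0.8190 (×11), 0.3213 (×7); sum = 11.257919.
The income-gap ratio divides by q (the poor only): 11.257919 / 18 = 0.6254.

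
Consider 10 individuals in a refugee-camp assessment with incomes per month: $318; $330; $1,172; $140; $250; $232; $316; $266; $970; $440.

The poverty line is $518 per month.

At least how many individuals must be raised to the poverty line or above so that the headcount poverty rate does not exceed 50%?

Currently q = 8 of N = 10 are below the line (H = 0.800).
A headcount ratio of at most 50% allows at most ⌊0.50 × 10⌋ = 5 poor individuals.
So at least 8 − 5 = 3 must be lifted.

3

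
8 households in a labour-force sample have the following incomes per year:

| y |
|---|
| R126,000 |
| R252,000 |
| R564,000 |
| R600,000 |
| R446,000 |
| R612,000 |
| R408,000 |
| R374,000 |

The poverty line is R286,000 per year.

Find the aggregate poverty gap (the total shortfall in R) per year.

R194,000

Incomes under z: R126,000, R252,000 (q = 2 of N = 8).
Individual gaps: 286000−126000 = 160000; 286000−252000 = 34000.
Aggregate gap = R194,000.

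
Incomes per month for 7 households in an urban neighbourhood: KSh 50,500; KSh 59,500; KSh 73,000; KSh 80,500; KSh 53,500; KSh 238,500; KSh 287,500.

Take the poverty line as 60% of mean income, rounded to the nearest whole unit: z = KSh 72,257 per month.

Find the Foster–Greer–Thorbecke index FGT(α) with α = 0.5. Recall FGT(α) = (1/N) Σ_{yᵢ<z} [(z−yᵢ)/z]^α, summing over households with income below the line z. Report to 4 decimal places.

Incomes under z: KSh 50,500, KSh 53,500, KSh 59,500 (q = 3 of N = 7).
Relative gaps: (72257−50500)/72257 = 0.3011; (72257−53500)/72257 = 0.2596; (72257−59500)/72257 = 0.1766.
Raised to α = 0.5: 0.54873; 0.50950; 0.42018.
Sum = 1.478407; FGT(0.5) = 1.478407 / 7 = 0.2112.

0.2112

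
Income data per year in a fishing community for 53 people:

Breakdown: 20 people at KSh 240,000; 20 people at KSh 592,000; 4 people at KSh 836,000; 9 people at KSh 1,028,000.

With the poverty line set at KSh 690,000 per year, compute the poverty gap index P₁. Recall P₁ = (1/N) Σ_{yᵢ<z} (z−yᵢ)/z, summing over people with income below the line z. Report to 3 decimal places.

0.300

Poor units: 20×KSh 240,000, 20×KSh 592,000 (q = 40 of N = 53).
Normalized shortfalls: (690000−240000)/690000 = 0.6522 (×20); (690000−592000)/690000 = 0.1420 (×20).
Σ = 15.884058. Dividing by the full population N = 53 gives P₁ = 0.300.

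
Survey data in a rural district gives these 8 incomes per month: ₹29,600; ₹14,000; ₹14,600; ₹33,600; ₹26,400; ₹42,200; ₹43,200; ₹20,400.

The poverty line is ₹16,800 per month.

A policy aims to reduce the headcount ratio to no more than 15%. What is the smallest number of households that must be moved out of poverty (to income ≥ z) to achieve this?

1

2 of the 8 households are poor, so H = 2/8 = 0.250.
A headcount ratio of at most 15% allows at most ⌊0.15 × 8⌋ = 1 poor households.
So at least 2 − 1 = 1 must be lifted.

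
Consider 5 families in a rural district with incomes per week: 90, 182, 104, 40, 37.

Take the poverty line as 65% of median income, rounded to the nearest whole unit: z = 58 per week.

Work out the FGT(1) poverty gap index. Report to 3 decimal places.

0.134

Poor units: 37, 40 (q = 2 of N = 5).
Normalized shortfalls: (58−37)/58 = 0.3621; (58−40)/58 = 0.3103.
Sum of shortfalls = 0.672414; P₁ averages over all N: 0.672414 / 5 = 0.134.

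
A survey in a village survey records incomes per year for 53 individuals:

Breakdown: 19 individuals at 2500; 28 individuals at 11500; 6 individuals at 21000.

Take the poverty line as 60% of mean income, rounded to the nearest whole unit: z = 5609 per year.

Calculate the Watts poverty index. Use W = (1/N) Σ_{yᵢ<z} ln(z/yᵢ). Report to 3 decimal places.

Incomes under z: 19×2500 (q = 19 of N = 53).
Log gaps: ln(5609/2500) = 0.8081 (×19).
W = 15.353553 / 53 = 0.290.

0.290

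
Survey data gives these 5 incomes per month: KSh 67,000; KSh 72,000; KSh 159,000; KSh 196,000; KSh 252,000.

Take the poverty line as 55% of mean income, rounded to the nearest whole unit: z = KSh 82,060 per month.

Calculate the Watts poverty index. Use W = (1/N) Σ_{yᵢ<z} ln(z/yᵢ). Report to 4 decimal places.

0.0667

Incomes under z: KSh 67,000, KSh 72,000 (q = 2 of N = 5).
ln(z/y) terms: ln(82060/67000) = 0.2028; ln(82060/72000) = 0.1308.
W = 0.333543 / 5 = 0.0667.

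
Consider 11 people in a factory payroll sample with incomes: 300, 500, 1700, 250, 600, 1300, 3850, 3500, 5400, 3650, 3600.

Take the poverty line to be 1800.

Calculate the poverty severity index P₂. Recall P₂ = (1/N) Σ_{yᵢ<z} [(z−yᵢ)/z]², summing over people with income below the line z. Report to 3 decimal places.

0.226

Poor units: 250, 300, 500, 600, 1300, 1700 (q = 6 of N = 11).
Shortfall ratios: (1800−250)/1800 = 0.8611; (1800−300)/1800 = 0.8333; (1800−500)/1800 = 0.7222; (1800−600)/1800 = 0.6667; (1800−1300)/1800 = 0.2778; (1800−1700)/1800 = 0.0556.
Squared: 0.7415; 0.6944; 0.5216; 0.4444; 0.0772; 0.0031.
Sum = 2.482253; P₂ = 2.482253 / 11 = 0.226.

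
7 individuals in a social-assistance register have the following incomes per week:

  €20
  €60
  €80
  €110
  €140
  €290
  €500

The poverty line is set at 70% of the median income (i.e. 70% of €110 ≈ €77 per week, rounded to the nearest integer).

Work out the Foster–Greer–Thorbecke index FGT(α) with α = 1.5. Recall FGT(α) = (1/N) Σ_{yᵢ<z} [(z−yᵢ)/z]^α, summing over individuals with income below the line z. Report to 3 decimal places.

0.106

Incomes under z: €20, €60 (q = 2 of N = 7).
Normalized shortfalls: (77−20)/77 = 0.7403; (77−60)/77 = 0.2208.
Raised to α = 1.5: 0.63691; 0.10374.
Sum = 0.740645; FGT(1.5) = 0.740645 / 7 = 0.106.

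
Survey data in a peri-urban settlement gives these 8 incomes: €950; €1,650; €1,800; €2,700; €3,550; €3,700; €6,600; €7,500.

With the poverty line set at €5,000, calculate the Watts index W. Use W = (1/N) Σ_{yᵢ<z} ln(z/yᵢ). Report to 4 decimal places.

Poor units: €950, €1,650, €1,800, €2,700, €3,550, €3,700 (q = 6 of N = 8).
ln(z/y) terms: ln(5000/950) = 1.6607; ln(5000/1650) = 1.1087; ln(5000/1800) = 1.0217; ln(5000/2700) = 0.6162; ln(5000/3550) = 0.3425; ln(5000/3700) = 0.3011.
W = 5.050827 / 8 = 0.6314.

0.6314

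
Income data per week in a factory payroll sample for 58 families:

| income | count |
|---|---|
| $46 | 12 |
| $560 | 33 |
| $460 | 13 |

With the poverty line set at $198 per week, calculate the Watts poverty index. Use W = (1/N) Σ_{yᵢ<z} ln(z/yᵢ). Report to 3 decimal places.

Poor units: 12×$46 (q = 12 of N = 58).
Log shortfalls: ln(198/46) = 1.4596 (×12).
W = 17.515508 / 58 = 0.302.

0.302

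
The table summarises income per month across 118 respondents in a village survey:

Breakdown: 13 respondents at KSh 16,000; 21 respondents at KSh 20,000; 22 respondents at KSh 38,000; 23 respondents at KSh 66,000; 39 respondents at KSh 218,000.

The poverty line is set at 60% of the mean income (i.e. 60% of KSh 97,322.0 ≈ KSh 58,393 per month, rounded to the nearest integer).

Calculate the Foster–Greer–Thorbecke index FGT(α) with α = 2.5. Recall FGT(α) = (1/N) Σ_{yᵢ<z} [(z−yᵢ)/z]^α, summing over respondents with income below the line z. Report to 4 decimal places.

0.1253

Incomes under z: 13×KSh 16,000, 21×KSh 20,000, 22×KSh 38,000 (q = 56 of N = 118).
Shortfall ratios: (58393−16000)/58393 = 0.7260 (×13); (58393−20000)/58393 = 0.6575 (×21); (58393−38000)/58393 = 0.3492 (×22).
Raised to α = 2.5: 0.44909 (×13); 0.35053 (×21); 0.07208 (×22).
Sum = 14.785060; FGT(2.5) = 14.785060 / 118 = 0.1253.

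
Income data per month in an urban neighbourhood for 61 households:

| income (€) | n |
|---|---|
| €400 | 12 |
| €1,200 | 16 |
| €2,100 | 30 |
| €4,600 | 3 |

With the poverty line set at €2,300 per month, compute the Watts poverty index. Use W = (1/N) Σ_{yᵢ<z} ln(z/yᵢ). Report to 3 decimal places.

0.559

Poor units: 12×€400, 16×€1,200, 30×€2,100 (q = 58 of N = 61).
Log gaps: ln(2300/400) = 1.7492 (×12); ln(2300/1200) = 0.6506 (×16); ln(2300/2100) = 0.0910 (×30).
W = 34.128953 / 61 = 0.559.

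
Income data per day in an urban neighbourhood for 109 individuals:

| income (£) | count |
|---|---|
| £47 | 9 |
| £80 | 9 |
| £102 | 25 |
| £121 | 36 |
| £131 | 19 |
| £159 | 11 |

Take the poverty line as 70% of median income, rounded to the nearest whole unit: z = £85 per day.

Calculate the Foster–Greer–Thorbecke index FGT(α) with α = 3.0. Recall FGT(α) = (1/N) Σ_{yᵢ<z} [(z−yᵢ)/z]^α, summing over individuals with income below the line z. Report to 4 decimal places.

0.0074

Below the line: 9×£47, 9×£80 (q = 18 of N = 109).
Gap ratios (z−y)/z: (85−47)/85 = 0.4471 (×9); (85−80)/85 = 0.0588 (×9).
Raised to α = 3.0: 0.08935 (×9); 0.00020 (×9).
Sum = 0.805981; FGT(3.0) = 0.805981 / 109 = 0.0074.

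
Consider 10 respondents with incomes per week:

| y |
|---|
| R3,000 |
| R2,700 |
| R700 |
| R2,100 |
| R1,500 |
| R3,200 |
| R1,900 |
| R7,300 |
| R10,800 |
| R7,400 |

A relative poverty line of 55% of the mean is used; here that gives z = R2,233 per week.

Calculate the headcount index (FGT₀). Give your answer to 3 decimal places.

4 of the 10 respondents have income below R2,233.
H = 4/10 = 0.400.

0.400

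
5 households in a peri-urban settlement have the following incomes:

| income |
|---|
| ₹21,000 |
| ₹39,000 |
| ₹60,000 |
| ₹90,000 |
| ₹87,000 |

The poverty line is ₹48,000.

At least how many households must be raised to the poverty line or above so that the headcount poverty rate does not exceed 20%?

1

2 of the 5 households are poor, so H = 2/5 = 0.400.
A headcount ratio of at most 20% allows at most ⌊0.20 × 5⌋ = 1 poor households.
So at least 2 − 1 = 1 must be lifted.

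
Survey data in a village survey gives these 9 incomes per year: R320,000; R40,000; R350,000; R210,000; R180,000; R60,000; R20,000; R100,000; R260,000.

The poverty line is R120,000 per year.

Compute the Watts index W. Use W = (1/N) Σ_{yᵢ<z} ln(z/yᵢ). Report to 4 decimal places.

Below the line: R20,000, R40,000, R60,000, R100,000 (q = 4 of N = 9).
Log gaps: ln(120000/20000) = 1.7918; ln(120000/40000) = 1.0986; ln(120000/60000) = 0.6931; ln(120000/100000) = 0.1823.
W = 3.765840 / 9 = 0.4184.

0.4184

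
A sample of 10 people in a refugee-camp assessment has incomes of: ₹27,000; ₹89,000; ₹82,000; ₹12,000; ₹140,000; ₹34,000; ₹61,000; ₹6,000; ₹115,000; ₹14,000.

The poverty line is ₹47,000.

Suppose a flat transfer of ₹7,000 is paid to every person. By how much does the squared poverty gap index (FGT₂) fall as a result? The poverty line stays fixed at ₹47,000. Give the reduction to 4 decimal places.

0.0789

Before: below the line — ₹6,000, ₹12,000, ₹14,000, ₹27,000, ₹34,000; squared poverty gap index (FGT₂) = 0.206609.
After the ₹7,000 transfer: below the line — ₹13,000, ₹19,000, ₹21,000, ₹34,000, ₹41,000; squared poverty gap index (FGT₂) = 0.127705.
Reduction = 0.206609 − 0.127705 = 0.0789.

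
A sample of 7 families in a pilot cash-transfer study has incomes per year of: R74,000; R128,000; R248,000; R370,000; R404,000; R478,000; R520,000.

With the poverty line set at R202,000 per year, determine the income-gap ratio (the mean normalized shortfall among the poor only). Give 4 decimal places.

0.5000

Poor units: R74,000, R128,000 (q = 2 of N = 7).
Shortfall ratios (z−y)/z: 0.6337, 0.3663; sum = 1.000000.
I averages over the q = 2 poor units only: 1.000000 / 2 = 0.5000.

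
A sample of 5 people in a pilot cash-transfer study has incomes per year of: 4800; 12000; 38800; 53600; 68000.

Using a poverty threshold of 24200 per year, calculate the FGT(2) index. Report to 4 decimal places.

Below z: 4800, 12000 (q = 2 of N = 5).
Gap ratios (z−y)/z: (24200−4800)/24200 = 0.8017; (24200−12000)/24200 = 0.5041.
Squared: 0.6426; 0.2541.
Sum = 0.896797; P₂ = 0.896797 / 5 = 0.1794.

0.1794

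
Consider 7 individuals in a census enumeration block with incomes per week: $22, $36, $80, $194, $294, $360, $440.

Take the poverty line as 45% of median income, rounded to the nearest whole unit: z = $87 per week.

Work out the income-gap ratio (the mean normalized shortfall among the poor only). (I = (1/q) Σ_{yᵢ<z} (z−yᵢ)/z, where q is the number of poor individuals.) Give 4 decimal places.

0.4713

Below the line: $22, $36, $80 (q = 3 of N = 7).
Relative gaps: 0.7471, 0.5862, 0.0805; sum = 1.413793.
I averages over the q = 3 poor units only: 1.413793 / 3 = 0.4713.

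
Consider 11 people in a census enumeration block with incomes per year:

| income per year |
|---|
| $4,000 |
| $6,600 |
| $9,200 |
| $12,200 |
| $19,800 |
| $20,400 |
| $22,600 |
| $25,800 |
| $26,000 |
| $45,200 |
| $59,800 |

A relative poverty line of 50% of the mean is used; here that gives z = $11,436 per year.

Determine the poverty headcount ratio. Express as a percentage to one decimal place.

27.3%

3 of the 11 people have income below $11,436.
H = 3/11 = 27.3%.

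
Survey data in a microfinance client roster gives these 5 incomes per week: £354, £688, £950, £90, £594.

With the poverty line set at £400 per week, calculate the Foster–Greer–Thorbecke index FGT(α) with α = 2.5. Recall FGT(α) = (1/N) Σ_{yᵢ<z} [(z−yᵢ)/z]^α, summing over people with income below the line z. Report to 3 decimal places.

0.107

Incomes under z: £90, £354 (q = 2 of N = 5).
Gap ratios (z−y)/z: (400−90)/400 = 0.7750; (400−354)/400 = 0.1150.
Raised to α = 2.5: 0.52875; 0.00448.
Sum = 0.533240; FGT(2.5) = 0.533240 / 5 = 0.107.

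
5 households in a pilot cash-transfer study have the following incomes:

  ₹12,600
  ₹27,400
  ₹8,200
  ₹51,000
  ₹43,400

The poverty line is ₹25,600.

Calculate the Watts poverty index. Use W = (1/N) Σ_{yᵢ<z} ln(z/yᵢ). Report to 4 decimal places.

0.3695

Incomes under z: ₹8,200, ₹12,600 (q = 2 of N = 5).
ln(z/y) terms: ln(25600/8200) = 1.1385; ln(25600/12600) = 0.7089.
W = 1.847354 / 5 = 0.3695.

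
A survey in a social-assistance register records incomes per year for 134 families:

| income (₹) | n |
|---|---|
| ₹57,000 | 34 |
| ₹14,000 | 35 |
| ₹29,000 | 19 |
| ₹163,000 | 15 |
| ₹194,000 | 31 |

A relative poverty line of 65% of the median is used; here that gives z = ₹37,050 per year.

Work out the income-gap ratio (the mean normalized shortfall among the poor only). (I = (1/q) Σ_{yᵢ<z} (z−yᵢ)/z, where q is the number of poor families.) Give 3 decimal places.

0.480

Below z: 35×₹14,000, 19×₹29,000 (q = 54 of N = 134).
Shortfall ratios (z−y)/z: 0.6221 (×35), 0.2173 (×19); sum = 25.902834.
I averages over the q = 54 poor units only: 25.902834 / 54 = 0.480.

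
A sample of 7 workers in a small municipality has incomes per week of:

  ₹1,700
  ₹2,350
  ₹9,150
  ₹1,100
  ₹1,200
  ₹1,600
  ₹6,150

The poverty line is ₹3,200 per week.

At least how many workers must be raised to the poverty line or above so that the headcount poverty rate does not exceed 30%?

3

5 of the 7 workers are poor, so H = 5/7 = 0.714.
A headcount ratio of at most 30% allows at most ⌊0.30 × 7⌋ = 2 poor workers.
So at least 5 − 2 = 3 must be lifted.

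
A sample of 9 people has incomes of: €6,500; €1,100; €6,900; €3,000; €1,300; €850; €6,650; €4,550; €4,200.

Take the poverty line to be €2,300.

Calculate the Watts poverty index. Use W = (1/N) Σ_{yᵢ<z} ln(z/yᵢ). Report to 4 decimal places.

0.2560

Poor units: €850, €1,100, €1,300 (q = 3 of N = 9).
ln(z/y) terms: ln(2300/850) = 0.9954; ln(2300/1100) = 0.7376; ln(2300/1300) = 0.5705.
W = 2.303572 / 9 = 0.2560.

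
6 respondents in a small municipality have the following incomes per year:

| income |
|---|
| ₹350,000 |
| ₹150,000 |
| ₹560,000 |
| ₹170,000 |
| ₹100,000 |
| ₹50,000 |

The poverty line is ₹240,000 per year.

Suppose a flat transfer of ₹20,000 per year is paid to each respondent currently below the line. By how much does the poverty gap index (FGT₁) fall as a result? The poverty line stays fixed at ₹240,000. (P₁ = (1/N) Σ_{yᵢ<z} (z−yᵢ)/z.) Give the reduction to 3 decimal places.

Before: below the line — ₹50,000, ₹100,000, ₹150,000, ₹170,000; poverty gap index (FGT₁) = 0.34028.
After the ₹20,000 transfer: below the line — ₹70,000, ₹120,000, ₹170,000, ₹190,000; poverty gap index (FGT₁) = 0.28472.
Reduction = 0.34028 − 0.28472 = 0.056.

0.056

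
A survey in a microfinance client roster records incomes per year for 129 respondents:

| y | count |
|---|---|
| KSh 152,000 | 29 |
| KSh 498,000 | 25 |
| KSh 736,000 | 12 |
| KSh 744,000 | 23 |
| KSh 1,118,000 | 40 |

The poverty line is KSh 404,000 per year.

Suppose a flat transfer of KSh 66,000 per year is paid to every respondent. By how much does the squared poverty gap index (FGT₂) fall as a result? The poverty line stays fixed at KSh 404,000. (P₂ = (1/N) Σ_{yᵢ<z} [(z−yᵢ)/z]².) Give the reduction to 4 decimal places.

Before: below the line — 29×KSh 152,000; squared poverty gap index (FGT₂) = 0.087467.
After the KSh 66,000 transfer: below the line — 29×KSh 218,000; squared poverty gap index (FGT₂) = 0.047651.
Reduction = 0.087467 − 0.047651 = 0.0398.

0.0398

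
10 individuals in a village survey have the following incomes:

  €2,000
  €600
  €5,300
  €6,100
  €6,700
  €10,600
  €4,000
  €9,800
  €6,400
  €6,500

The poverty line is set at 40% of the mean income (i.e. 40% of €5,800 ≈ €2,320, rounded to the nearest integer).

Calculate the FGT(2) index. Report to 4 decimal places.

0.0569

Below z: €600, €2,000 (q = 2 of N = 10).
Shortfall ratios: (2320−600)/2320 = 0.7414; (2320−2000)/2320 = 0.1379.
Squared: 0.5496; 0.0190.
Sum = 0.568668; P₂ = 0.568668 / 10 = 0.0569.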